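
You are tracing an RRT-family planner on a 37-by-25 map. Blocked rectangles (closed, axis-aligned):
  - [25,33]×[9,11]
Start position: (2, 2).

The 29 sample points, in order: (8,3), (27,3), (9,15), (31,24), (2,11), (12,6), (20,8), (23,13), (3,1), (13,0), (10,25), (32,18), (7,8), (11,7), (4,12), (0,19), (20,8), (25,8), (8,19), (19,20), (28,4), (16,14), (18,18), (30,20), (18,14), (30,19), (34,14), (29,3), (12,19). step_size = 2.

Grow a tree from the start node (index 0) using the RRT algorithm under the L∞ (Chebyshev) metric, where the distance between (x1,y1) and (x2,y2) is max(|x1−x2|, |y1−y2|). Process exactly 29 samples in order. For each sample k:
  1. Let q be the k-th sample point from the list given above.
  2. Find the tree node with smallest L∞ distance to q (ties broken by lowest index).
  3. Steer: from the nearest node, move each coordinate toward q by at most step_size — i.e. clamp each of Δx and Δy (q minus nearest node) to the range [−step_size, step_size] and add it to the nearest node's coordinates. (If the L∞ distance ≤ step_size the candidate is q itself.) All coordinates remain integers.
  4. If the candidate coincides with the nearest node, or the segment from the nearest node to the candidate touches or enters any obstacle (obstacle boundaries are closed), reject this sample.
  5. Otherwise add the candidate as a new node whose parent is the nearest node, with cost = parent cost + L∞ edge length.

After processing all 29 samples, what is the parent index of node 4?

1. q=(8,3) nearest=0 d=6 new=(4,3) → add node 1 parent=0 cost=2
2. q=(27,3) nearest=1 d=23 new=(6,3) → add node 2 parent=1 cost=4
3. q=(9,15) nearest=1 d=12 new=(6,5) → add node 3 parent=1 cost=4
4. q=(31,24) nearest=2 d=25 new=(8,5) → add node 4 parent=2 cost=6
5. q=(2,11) nearest=3 d=6 new=(4,7) → add node 5 parent=3 cost=6
6. q=(12,6) nearest=4 d=4 new=(10,6) → add node 6 parent=4 cost=8
7. q=(20,8) nearest=6 d=10 new=(12,8) → add node 7 parent=6 cost=10
8. q=(23,13) nearest=7 d=11 new=(14,10) → add node 8 parent=7 cost=12
9. q=(3,1) nearest=0 d=1 new=(3,1) → add node 9 parent=0 cost=1
10. q=(13,0) nearest=4 d=5 new=(10,3) → add node 10 parent=4 cost=8
11. q=(10,25) nearest=8 d=15 new=(12,12) → add node 11 parent=8 cost=14
12. q=(32,18) nearest=8 d=18 new=(16,12) → add node 12 parent=8 cost=14
13. q=(7,8) nearest=3 d=3 new=(7,7) → add node 13 parent=3 cost=6
14. q=(11,7) nearest=6 d=1 new=(11,7) → add node 14 parent=6 cost=9
15. q=(4,12) nearest=5 d=5 new=(4,9) → add node 15 parent=5 cost=8
16. q=(0,19) nearest=15 d=10 new=(2,11) → add node 16 parent=15 cost=10
17. q=(20,8) nearest=12 d=4 new=(18,10) → add node 17 parent=12 cost=16
18. q=(25,8) nearest=17 d=7 new=(20,8) → add node 18 parent=17 cost=18
19. q=(8,19) nearest=11 d=7 new=(10,14) → add node 19 parent=11 cost=16
20. q=(19,20) nearest=11 d=8 new=(14,14) → add node 20 parent=11 cost=16
21. q=(28,4) nearest=18 d=8 new=(22,6) → add node 21 parent=18 cost=20
22. q=(16,14) nearest=12 d=2 new=(16,14) → add node 22 parent=12 cost=16
23. q=(18,18) nearest=20 d=4 new=(16,16) → add node 23 parent=20 cost=18
24. q=(30,20) nearest=17 d=12 new=(20,12) → add node 24 parent=17 cost=18
25. q=(18,14) nearest=12 d=2 new=(18,14) → add node 25 parent=12 cost=16
26. q=(30,19) nearest=24 d=10 new=(22,14) → add node 26 parent=24 cost=20
27. q=(34,14) nearest=21 d=12 new=(24,8) → add node 27 parent=21 cost=22
28. q=(29,3) nearest=27 d=5 new=(26,6) → add node 28 parent=27 cost=24
29. q=(12,19) nearest=23 d=4 new=(14,18) → add node 29 parent=23 cost=20

Parent of node 4: 2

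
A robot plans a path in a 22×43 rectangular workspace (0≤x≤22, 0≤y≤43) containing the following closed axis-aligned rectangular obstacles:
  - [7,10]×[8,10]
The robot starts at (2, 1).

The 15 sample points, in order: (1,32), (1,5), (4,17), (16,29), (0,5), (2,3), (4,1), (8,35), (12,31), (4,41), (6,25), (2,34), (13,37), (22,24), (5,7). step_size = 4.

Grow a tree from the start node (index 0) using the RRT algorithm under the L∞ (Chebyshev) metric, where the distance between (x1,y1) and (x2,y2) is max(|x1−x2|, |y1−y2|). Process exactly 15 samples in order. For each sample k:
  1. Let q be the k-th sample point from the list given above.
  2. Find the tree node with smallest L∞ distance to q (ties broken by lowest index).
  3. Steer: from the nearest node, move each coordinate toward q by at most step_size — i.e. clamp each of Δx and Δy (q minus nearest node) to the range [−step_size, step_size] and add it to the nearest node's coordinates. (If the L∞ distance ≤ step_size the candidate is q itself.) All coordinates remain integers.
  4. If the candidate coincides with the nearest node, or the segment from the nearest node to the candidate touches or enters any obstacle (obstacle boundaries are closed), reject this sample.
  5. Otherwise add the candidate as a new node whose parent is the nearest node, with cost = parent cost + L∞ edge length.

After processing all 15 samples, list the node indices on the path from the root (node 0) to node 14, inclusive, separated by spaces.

Path: 0 1 2 14

1. q=(1,32) nearest=0 d=31 new=(1,5) → add node 1 parent=0 cost=4
2. q=(1,5) nearest=1 d=0 → coincident, reject
3. q=(4,17) nearest=1 d=12 new=(4,9) → add node 2 parent=1 cost=8
4. q=(16,29) nearest=2 d=20 new=(8,13) → add node 3 parent=2 cost=12
5. q=(0,5) nearest=1 d=1 new=(0,5) → add node 4 parent=1 cost=5
6. q=(2,3) nearest=0 d=2 new=(2,3) → add node 5 parent=0 cost=2
7. q=(4,1) nearest=0 d=2 new=(4,1) → add node 6 parent=0 cost=2
8. q=(8,35) nearest=3 d=22 new=(8,17) → add node 7 parent=3 cost=16
9. q=(12,31) nearest=7 d=14 new=(12,21) → add node 8 parent=7 cost=20
10. q=(4,41) nearest=8 d=20 new=(8,25) → add node 9 parent=8 cost=24
11. q=(6,25) nearest=9 d=2 new=(6,25) → add node 10 parent=9 cost=26
12. q=(2,34) nearest=9 d=9 new=(4,29) → add node 11 parent=9 cost=28
13. q=(13,37) nearest=11 d=9 new=(8,33) → add node 12 parent=11 cost=32
14. q=(22,24) nearest=8 d=10 new=(16,24) → add node 13 parent=8 cost=24
15. q=(5,7) nearest=2 d=2 new=(5,7) → add node 14 parent=2 cost=10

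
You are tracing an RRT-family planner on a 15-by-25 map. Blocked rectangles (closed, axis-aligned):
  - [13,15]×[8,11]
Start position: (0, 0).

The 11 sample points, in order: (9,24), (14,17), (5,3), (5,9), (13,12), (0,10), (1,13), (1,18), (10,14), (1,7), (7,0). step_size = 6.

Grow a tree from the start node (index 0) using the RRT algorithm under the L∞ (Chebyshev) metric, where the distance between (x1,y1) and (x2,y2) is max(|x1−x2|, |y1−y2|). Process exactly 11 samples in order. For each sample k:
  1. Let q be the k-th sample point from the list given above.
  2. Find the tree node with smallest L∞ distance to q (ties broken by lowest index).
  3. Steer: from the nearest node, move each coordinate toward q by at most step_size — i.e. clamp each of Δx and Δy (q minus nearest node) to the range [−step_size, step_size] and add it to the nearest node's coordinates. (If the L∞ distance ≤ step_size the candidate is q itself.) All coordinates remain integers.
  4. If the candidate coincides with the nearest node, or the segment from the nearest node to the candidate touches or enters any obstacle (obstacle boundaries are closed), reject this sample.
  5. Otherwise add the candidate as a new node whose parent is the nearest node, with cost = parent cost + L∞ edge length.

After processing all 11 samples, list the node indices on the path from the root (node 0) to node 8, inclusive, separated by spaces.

Path: 0 1 4 6 7 8

1. q=(9,24) nearest=0 d=24 new=(6,6) → add node 1 parent=0 cost=6
2. q=(14,17) nearest=1 d=11 new=(12,12) → add node 2 parent=1 cost=12
3. q=(5,3) nearest=1 d=3 new=(5,3) → add node 3 parent=1 cost=9
4. q=(5,9) nearest=1 d=3 new=(5,9) → add node 4 parent=1 cost=9
5. q=(13,12) nearest=2 d=1 new=(13,12) → add node 5 parent=2 cost=13
6. q=(0,10) nearest=4 d=5 new=(0,10) → add node 6 parent=4 cost=14
7. q=(1,13) nearest=6 d=3 new=(1,13) → add node 7 parent=6 cost=17
8. q=(1,18) nearest=7 d=5 new=(1,18) → add node 8 parent=7 cost=22
9. q=(10,14) nearest=2 d=2 new=(10,14) → add node 9 parent=2 cost=14
10. q=(1,7) nearest=6 d=3 new=(1,7) → add node 10 parent=6 cost=17
11. q=(7,0) nearest=3 d=3 new=(7,0) → add node 11 parent=3 cost=12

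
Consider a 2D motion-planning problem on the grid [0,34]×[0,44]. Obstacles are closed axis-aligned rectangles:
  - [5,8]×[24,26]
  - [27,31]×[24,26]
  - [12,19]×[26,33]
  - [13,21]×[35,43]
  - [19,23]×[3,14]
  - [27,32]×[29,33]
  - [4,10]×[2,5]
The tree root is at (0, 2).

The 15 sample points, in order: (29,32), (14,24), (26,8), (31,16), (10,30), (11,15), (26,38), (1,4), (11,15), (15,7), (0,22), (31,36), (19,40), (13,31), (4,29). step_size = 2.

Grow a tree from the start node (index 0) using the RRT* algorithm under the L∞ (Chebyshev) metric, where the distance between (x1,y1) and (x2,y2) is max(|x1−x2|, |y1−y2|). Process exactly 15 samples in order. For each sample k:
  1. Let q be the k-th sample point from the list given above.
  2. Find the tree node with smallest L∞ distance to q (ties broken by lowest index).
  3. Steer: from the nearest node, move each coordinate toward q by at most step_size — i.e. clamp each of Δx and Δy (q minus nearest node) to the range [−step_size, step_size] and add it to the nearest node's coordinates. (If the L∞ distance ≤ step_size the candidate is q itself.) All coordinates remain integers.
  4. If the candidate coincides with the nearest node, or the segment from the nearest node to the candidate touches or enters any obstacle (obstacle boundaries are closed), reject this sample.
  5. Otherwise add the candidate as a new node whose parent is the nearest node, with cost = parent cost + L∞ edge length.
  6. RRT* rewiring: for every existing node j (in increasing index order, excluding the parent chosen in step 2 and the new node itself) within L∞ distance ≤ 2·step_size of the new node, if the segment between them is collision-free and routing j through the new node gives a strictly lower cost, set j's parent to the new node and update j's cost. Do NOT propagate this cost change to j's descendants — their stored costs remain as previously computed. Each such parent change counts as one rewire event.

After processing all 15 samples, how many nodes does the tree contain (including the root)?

1. q=(29,32) nearest=0 d=30 new=(2,4) → add node 1 parent=0 cost=2
2. q=(14,24) nearest=1 d=20 new=(4,6) → add node 2 parent=1 cost=4
3. q=(26,8) nearest=2 d=22 new=(6,8) → add node 3 parent=2 cost=6
4. q=(31,16) nearest=3 d=25 new=(8,10) → add node 4 parent=3 cost=8
5. q=(10,30) nearest=4 d=20 new=(10,12) → add node 5 parent=4 cost=10
6. q=(11,15) nearest=5 d=3 new=(11,14) → add node 6 parent=5 cost=12
7. q=(26,38) nearest=6 d=24 new=(13,16) → add node 7 parent=6 cost=14
8. q=(1,4) nearest=1 d=1 new=(1,4) → add node 8 parent=1 cost=3
9. q=(11,15) nearest=6 d=1 new=(11,15) → add node 9 parent=6 cost=13
10. q=(15,7) nearest=5 d=5 new=(12,10) → add node 10 parent=5 cost=12
11. q=(0,22) nearest=5 d=10 new=(8,14) → add node 11 parent=5 cost=12
12. q=(31,36) nearest=7 d=20 new=(15,18) → add node 12 parent=7 cost=16
13. q=(19,40) nearest=12 d=22 new=(17,20) → add node 13 parent=12 cost=18
14. q=(13,31) nearest=13 d=11 new=(15,22) → add node 14 parent=13 cost=20
15. q=(4,29) nearest=12 d=11 new=(13,20) → add node 15 parent=12 cost=18

Node count: 16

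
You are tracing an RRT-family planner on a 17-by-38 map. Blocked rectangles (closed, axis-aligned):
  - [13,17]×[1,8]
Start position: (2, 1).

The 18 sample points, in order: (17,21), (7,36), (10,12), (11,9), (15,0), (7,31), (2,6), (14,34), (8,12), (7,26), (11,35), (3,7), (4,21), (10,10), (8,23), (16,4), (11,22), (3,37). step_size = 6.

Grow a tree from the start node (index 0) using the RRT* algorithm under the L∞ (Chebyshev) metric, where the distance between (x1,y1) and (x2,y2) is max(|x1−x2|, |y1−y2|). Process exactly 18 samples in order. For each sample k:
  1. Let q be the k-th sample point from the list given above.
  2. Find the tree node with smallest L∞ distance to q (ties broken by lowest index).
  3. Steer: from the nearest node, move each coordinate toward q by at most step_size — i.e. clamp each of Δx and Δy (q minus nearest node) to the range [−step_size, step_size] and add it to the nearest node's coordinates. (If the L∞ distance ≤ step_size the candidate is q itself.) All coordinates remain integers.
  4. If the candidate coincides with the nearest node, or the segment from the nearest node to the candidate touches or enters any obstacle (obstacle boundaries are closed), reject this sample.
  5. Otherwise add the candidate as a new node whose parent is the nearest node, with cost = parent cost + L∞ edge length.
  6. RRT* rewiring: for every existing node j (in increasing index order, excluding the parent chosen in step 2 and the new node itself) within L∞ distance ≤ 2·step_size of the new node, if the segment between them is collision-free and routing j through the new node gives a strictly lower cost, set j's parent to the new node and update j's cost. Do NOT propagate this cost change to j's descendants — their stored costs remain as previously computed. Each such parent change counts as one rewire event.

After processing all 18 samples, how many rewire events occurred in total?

Rewire events: 4

1. q=(17,21) nearest=0 d=20 new=(8,7) → add node 1 parent=0 cost=6
2. q=(7,36) nearest=1 d=29 new=(7,13) → add node 2 parent=1 cost=12
3. q=(10,12) nearest=2 d=3 new=(10,12) → add node 3 parent=2 cost=15
4. q=(11,9) nearest=1 d=3 new=(11,9) → add node 4 parent=1 cost=9; rewire 3→4 (12<15)
5. q=(15,0) nearest=1 d=7 new=(14,1) → blocked by [13,17]×[1,8], reject
6. q=(7,31) nearest=2 d=18 new=(7,19) → add node 5 parent=2 cost=18
7. q=(2,6) nearest=0 d=5 new=(2,6) → add node 6 parent=0 cost=5
8. q=(14,34) nearest=5 d=15 new=(13,25) → add node 7 parent=5 cost=24
9. q=(8,12) nearest=2 d=1 new=(8,12) → add node 8 parent=2 cost=13
10. q=(7,26) nearest=7 d=6 new=(7,26) → add node 9 parent=7 cost=30
11. q=(11,35) nearest=9 d=9 new=(11,32) → add node 10 parent=9 cost=36
12. q=(3,7) nearest=6 d=1 new=(3,7) → add node 11 parent=6 cost=6; rewire 8→11 (11<13)
13. q=(4,21) nearest=5 d=3 new=(4,21) → add node 12 parent=5 cost=21; rewire 9→12 (26<30); rewire 10→12 (32<36)
14. q=(10,10) nearest=4 d=1 new=(10,10) → add node 13 parent=4 cost=10
15. q=(8,23) nearest=9 d=3 new=(8,23) → add node 14 parent=9 cost=29
16. q=(16,4) nearest=4 d=5 new=(16,4) → blocked by [13,17]×[1,8], reject
17. q=(11,22) nearest=7 d=3 new=(11,22) → add node 15 parent=7 cost=27
18. q=(3,37) nearest=10 d=8 new=(5,37) → add node 16 parent=10 cost=38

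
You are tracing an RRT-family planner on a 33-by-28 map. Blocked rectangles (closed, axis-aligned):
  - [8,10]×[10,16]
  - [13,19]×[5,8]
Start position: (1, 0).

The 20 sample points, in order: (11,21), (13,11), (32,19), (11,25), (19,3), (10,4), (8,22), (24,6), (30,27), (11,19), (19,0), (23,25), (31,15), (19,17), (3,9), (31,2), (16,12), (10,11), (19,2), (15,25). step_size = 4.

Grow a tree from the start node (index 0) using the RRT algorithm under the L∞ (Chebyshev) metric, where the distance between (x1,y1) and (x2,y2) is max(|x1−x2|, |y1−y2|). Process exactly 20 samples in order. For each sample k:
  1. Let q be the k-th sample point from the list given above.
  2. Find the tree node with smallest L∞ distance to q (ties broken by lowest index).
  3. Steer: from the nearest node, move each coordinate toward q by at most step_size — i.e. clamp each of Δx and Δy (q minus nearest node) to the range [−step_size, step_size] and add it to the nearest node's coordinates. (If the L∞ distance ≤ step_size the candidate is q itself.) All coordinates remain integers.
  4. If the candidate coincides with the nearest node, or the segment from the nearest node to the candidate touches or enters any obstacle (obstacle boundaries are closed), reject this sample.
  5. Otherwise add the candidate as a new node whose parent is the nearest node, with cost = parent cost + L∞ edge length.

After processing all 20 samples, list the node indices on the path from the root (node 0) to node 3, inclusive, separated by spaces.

1. q=(11,21) nearest=0 d=21 new=(5,4) → add node 1 parent=0 cost=4
2. q=(13,11) nearest=1 d=8 new=(9,8) → add node 2 parent=1 cost=8
3. q=(32,19) nearest=2 d=23 new=(13,12) → add node 3 parent=2 cost=12
4. q=(11,25) nearest=3 d=13 new=(11,16) → add node 4 parent=3 cost=16
5. q=(19,3) nearest=3 d=9 new=(17,8) → blocked by [13,19]×[5,8], reject
6. q=(10,4) nearest=2 d=4 new=(10,4) → add node 5 parent=2 cost=12
7. q=(8,22) nearest=4 d=6 new=(8,20) → add node 6 parent=4 cost=20
8. q=(24,6) nearest=3 d=11 new=(17,8) → blocked by [13,19]×[5,8], reject
9. q=(30,27) nearest=3 d=17 new=(17,16) → add node 7 parent=3 cost=16
10. q=(11,19) nearest=4 d=3 new=(11,19) → add node 8 parent=4 cost=19
11. q=(19,0) nearest=5 d=9 new=(14,0) → add node 9 parent=5 cost=16
12. q=(23,25) nearest=7 d=9 new=(21,20) → add node 10 parent=7 cost=20
13. q=(31,15) nearest=10 d=10 new=(25,16) → add node 11 parent=10 cost=24
14. q=(19,17) nearest=7 d=2 new=(19,17) → add node 12 parent=7 cost=18
15. q=(3,9) nearest=1 d=5 new=(3,8) → add node 13 parent=1 cost=8
16. q=(31,2) nearest=7 d=14 new=(21,12) → add node 14 parent=7 cost=20
17. q=(16,12) nearest=3 d=3 new=(16,12) → add node 15 parent=3 cost=15
18. q=(10,11) nearest=2 d=3 new=(10,11) → blocked by [8,10]×[10,16], reject
19. q=(19,2) nearest=9 d=5 new=(18,2) → add node 16 parent=9 cost=20
20. q=(15,25) nearest=8 d=6 new=(15,23) → add node 17 parent=8 cost=23

Path: 0 1 2 3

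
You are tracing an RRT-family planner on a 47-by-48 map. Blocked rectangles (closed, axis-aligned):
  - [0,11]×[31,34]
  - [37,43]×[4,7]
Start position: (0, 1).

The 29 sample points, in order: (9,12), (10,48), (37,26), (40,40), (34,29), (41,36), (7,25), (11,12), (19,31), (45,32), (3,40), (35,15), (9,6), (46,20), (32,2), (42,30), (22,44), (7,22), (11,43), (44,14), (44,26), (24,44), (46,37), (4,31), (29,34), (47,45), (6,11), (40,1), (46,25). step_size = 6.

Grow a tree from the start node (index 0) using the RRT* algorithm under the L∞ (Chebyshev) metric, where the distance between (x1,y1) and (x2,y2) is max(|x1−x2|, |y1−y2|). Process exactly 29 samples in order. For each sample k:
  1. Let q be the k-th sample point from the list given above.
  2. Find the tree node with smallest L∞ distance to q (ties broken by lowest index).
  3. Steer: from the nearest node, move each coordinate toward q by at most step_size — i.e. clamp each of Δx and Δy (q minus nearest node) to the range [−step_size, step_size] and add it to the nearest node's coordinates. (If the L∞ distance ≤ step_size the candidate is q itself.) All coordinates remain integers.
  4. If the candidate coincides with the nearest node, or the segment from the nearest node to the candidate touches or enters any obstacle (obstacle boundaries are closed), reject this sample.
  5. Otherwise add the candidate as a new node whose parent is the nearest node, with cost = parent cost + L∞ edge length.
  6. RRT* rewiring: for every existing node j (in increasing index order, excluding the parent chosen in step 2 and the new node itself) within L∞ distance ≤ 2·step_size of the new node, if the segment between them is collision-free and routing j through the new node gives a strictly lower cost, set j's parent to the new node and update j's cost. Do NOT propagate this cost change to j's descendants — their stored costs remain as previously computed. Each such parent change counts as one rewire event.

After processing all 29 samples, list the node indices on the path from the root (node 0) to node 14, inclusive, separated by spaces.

Path: 0 1 2 3 14

1. q=(9,12) nearest=0 d=11 new=(6,7) → add node 1 parent=0 cost=6
2. q=(10,48) nearest=1 d=41 new=(10,13) → add node 2 parent=1 cost=12
3. q=(37,26) nearest=2 d=27 new=(16,19) → add node 3 parent=2 cost=18
4. q=(40,40) nearest=3 d=24 new=(22,25) → add node 4 parent=3 cost=24
5. q=(34,29) nearest=4 d=12 new=(28,29) → add node 5 parent=4 cost=30
6. q=(41,36) nearest=5 d=13 new=(34,35) → add node 6 parent=5 cost=36
7. q=(7,25) nearest=3 d=9 new=(10,25) → add node 7 parent=3 cost=24
8. q=(11,12) nearest=2 d=1 new=(11,12) → add node 8 parent=2 cost=13
9. q=(19,31) nearest=4 d=6 new=(19,31) → add node 9 parent=4 cost=30
10. q=(45,32) nearest=6 d=11 new=(40,32) → add node 10 parent=6 cost=42
11. q=(3,40) nearest=7 d=15 new=(4,31) → blocked by [0,11]×[31,34], reject
12. q=(35,15) nearest=4 d=13 new=(28,19) → add node 11 parent=4 cost=30
13. q=(9,6) nearest=1 d=3 new=(9,6) → add node 12 parent=1 cost=9
14. q=(46,20) nearest=10 d=12 new=(46,26) → add node 13 parent=10 cost=48
15. q=(32,2) nearest=3 d=17 new=(22,13) → add node 14 parent=3 cost=24
16. q=(42,30) nearest=10 d=2 new=(42,30) → add node 15 parent=10 cost=44
17. q=(22,44) nearest=6 d=12 new=(28,41) → add node 16 parent=6 cost=42
18. q=(7,22) nearest=7 d=3 new=(7,22) → add node 17 parent=7 cost=27
19. q=(11,43) nearest=9 d=12 new=(13,37) → add node 18 parent=9 cost=36
20. q=(44,14) nearest=13 d=12 new=(44,20) → add node 19 parent=13 cost=54
21. q=(44,26) nearest=13 d=2 new=(44,26) → add node 20 parent=13 cost=50
22. q=(24,44) nearest=16 d=4 new=(24,44) → add node 21 parent=16 cost=46
23. q=(46,37) nearest=10 d=6 new=(46,37) → add node 22 parent=10 cost=48
24. q=(4,31) nearest=7 d=6 new=(4,31) → blocked by [0,11]×[31,34], reject
25. q=(29,34) nearest=5 d=5 new=(29,34) → add node 23 parent=5 cost=35; rewire 21→23 (45<46)
26. q=(47,45) nearest=22 d=8 new=(47,43) → add node 24 parent=22 cost=54
27. q=(6,11) nearest=1 d=4 new=(6,11) → add node 25 parent=1 cost=10; rewire 17→25 (21<27)
28. q=(40,1) nearest=11 d=18 new=(34,13) → add node 26 parent=11 cost=36; rewire 19→26 (46<54)
29. q=(46,25) nearest=13 d=1 new=(46,25) → add node 27 parent=13 cost=49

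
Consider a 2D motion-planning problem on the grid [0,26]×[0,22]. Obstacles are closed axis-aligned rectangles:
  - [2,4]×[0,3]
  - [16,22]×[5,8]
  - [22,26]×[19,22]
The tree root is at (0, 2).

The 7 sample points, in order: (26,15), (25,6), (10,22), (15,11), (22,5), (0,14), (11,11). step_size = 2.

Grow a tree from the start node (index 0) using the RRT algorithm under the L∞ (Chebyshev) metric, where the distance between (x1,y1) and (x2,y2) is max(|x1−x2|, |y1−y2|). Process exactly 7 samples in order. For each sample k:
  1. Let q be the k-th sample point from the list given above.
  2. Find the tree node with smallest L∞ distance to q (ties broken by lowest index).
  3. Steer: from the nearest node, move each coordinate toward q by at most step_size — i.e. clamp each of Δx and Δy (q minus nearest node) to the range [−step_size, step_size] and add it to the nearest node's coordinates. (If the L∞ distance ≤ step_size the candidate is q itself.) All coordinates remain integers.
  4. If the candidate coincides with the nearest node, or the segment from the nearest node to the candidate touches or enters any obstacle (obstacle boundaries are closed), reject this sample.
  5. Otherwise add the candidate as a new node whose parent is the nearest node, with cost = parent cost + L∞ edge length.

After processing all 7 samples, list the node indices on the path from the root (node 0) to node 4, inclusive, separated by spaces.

1. q=(26,15) nearest=0 d=26 new=(2,4) → add node 1 parent=0 cost=2
2. q=(25,6) nearest=1 d=23 new=(4,6) → add node 2 parent=1 cost=4
3. q=(10,22) nearest=2 d=16 new=(6,8) → add node 3 parent=2 cost=6
4. q=(15,11) nearest=3 d=9 new=(8,10) → add node 4 parent=3 cost=8
5. q=(22,5) nearest=4 d=14 new=(10,8) → add node 5 parent=4 cost=10
6. q=(0,14) nearest=3 d=6 new=(4,10) → add node 6 parent=3 cost=8
7. q=(11,11) nearest=4 d=3 new=(10,11) → add node 7 parent=4 cost=10

Path: 0 1 2 3 4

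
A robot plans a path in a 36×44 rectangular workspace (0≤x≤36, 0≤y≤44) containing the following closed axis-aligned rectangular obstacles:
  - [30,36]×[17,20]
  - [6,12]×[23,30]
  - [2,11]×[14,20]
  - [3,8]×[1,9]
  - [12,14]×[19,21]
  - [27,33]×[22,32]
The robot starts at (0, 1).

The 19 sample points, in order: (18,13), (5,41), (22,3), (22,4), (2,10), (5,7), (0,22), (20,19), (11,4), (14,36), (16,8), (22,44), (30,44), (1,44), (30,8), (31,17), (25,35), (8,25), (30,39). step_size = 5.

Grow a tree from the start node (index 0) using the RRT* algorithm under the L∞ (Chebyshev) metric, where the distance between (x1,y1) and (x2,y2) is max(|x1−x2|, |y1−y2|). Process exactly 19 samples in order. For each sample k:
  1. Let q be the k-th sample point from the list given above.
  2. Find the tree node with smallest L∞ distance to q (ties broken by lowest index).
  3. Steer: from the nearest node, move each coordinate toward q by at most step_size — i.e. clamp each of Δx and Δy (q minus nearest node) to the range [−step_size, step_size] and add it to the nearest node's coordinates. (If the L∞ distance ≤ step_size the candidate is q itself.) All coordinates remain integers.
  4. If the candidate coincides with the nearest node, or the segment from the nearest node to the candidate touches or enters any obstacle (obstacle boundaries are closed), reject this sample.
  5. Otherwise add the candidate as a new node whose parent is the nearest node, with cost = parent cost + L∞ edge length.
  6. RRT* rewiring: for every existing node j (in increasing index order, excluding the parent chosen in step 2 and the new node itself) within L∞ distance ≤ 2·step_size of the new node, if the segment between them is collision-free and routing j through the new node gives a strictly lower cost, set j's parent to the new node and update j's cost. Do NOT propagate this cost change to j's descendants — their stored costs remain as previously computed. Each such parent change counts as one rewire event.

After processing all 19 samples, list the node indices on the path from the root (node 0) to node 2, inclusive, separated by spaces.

1. q=(18,13) nearest=0 d=18 new=(5,6) → blocked by [3,8]×[1,9], reject
2. q=(5,41) nearest=0 d=40 new=(5,6) → blocked by [3,8]×[1,9], reject
3. q=(22,3) nearest=0 d=22 new=(5,3) → blocked by [3,8]×[1,9], reject
4. q=(22,4) nearest=0 d=22 new=(5,4) → blocked by [3,8]×[1,9], reject
5. q=(2,10) nearest=0 d=9 new=(2,6) → add node 1 parent=0 cost=5
6. q=(5,7) nearest=1 d=3 new=(5,7) → blocked by [3,8]×[1,9], reject
7. q=(0,22) nearest=1 d=16 new=(0,11) → add node 2 parent=1 cost=10
8. q=(20,19) nearest=1 d=18 new=(7,11) → blocked by [3,8]×[1,9], reject
9. q=(11,4) nearest=1 d=9 new=(7,4) → blocked by [3,8]×[1,9], reject
10. q=(14,36) nearest=2 d=25 new=(5,16) → blocked by [2,11]×[14,20], reject
11. q=(16,8) nearest=1 d=14 new=(7,8) → blocked by [3,8]×[1,9], reject
12. q=(22,44) nearest=2 d=33 new=(5,16) → blocked by [2,11]×[14,20], reject
13. q=(30,44) nearest=2 d=33 new=(5,16) → blocked by [2,11]×[14,20], reject
14. q=(1,44) nearest=2 d=33 new=(1,16) → add node 3 parent=2 cost=15
15. q=(30,8) nearest=1 d=28 new=(7,8) → blocked by [3,8]×[1,9], reject
16. q=(31,17) nearest=1 d=29 new=(7,11) → blocked by [3,8]×[1,9], reject
17. q=(25,35) nearest=3 d=24 new=(6,21) → blocked by [2,11]×[14,20], reject
18. q=(8,25) nearest=3 d=9 new=(6,21) → blocked by [2,11]×[14,20], reject
19. q=(30,39) nearest=3 d=29 new=(6,21) → blocked by [2,11]×[14,20], reject

Path: 0 1 2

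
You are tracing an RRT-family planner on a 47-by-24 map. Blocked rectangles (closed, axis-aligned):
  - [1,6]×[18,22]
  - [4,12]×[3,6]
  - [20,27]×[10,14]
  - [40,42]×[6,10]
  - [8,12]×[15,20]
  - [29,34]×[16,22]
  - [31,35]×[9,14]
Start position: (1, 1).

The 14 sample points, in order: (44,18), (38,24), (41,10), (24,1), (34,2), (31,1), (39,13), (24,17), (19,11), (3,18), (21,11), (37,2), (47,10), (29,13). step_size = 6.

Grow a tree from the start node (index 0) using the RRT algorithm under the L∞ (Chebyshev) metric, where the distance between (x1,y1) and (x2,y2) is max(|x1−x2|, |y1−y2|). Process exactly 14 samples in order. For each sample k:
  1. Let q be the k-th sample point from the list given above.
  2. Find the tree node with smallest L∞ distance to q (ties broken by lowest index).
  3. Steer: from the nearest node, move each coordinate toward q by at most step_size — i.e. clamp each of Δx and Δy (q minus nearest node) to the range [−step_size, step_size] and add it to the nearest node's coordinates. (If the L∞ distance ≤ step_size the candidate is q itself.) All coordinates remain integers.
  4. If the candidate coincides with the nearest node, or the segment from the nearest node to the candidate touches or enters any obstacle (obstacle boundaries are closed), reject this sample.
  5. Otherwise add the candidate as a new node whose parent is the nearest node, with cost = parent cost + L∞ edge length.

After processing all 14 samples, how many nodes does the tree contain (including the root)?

1. q=(44,18) nearest=0 d=43 new=(7,7) → blocked by [4,12]×[3,6], reject
2. q=(38,24) nearest=0 d=37 new=(7,7) → blocked by [4,12]×[3,6], reject
3. q=(41,10) nearest=0 d=40 new=(7,7) → blocked by [4,12]×[3,6], reject
4. q=(24,1) nearest=0 d=23 new=(7,1) → add node 1 parent=0 cost=6
5. q=(34,2) nearest=1 d=27 new=(13,2) → add node 2 parent=1 cost=12
6. q=(31,1) nearest=2 d=18 new=(19,1) → add node 3 parent=2 cost=18
7. q=(39,13) nearest=3 d=20 new=(25,7) → add node 4 parent=3 cost=24
8. q=(24,17) nearest=4 d=10 new=(24,13) → blocked by [20,27]×[10,14], reject
9. q=(19,11) nearest=4 d=6 new=(19,11) → blocked by [20,27]×[10,14], reject
10. q=(3,18) nearest=2 d=16 new=(7,8) → blocked by [4,12]×[3,6], reject
11. q=(21,11) nearest=4 d=4 new=(21,11) → blocked by [20,27]×[10,14], reject
12. q=(37,2) nearest=4 d=12 new=(31,2) → add node 5 parent=4 cost=30
13. q=(47,10) nearest=5 d=16 new=(37,8) → add node 6 parent=5 cost=36
14. q=(29,13) nearest=4 d=6 new=(29,13) → blocked by [20,27]×[10,14], reject

Node count: 7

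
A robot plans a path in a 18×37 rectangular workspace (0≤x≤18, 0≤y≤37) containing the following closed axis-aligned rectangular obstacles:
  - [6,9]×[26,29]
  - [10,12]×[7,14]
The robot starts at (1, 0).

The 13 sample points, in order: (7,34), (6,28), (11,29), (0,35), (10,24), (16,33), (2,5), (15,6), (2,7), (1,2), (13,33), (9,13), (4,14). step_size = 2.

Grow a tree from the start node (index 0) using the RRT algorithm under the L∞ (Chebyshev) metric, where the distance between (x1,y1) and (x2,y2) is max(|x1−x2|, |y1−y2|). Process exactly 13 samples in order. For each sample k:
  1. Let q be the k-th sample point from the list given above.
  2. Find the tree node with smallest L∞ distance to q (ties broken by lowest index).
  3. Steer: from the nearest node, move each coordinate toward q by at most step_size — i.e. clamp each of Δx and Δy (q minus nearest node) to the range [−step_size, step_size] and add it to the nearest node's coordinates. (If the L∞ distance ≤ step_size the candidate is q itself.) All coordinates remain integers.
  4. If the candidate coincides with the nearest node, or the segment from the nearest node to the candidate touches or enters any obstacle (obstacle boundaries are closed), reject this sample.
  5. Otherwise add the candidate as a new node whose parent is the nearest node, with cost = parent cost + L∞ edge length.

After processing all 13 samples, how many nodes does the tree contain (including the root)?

Node count: 12

1. q=(7,34) nearest=0 d=34 new=(3,2) → add node 1 parent=0 cost=2
2. q=(6,28) nearest=1 d=26 new=(5,4) → add node 2 parent=1 cost=4
3. q=(11,29) nearest=2 d=25 new=(7,6) → add node 3 parent=2 cost=6
4. q=(0,35) nearest=3 d=29 new=(5,8) → add node 4 parent=3 cost=8
5. q=(10,24) nearest=4 d=16 new=(7,10) → add node 5 parent=4 cost=10
6. q=(16,33) nearest=5 d=23 new=(9,12) → add node 6 parent=5 cost=12
7. q=(2,5) nearest=1 d=3 new=(2,4) → add node 7 parent=1 cost=4
8. q=(15,6) nearest=6 d=6 new=(11,10) → blocked by [10,12]×[7,14], reject
9. q=(2,7) nearest=2 d=3 new=(3,6) → add node 8 parent=2 cost=6
10. q=(1,2) nearest=0 d=2 new=(1,2) → add node 9 parent=0 cost=2
11. q=(13,33) nearest=6 d=21 new=(11,14) → blocked by [10,12]×[7,14], reject
12. q=(9,13) nearest=6 d=1 new=(9,13) → add node 10 parent=6 cost=13
13. q=(4,14) nearest=5 d=4 new=(5,12) → add node 11 parent=5 cost=12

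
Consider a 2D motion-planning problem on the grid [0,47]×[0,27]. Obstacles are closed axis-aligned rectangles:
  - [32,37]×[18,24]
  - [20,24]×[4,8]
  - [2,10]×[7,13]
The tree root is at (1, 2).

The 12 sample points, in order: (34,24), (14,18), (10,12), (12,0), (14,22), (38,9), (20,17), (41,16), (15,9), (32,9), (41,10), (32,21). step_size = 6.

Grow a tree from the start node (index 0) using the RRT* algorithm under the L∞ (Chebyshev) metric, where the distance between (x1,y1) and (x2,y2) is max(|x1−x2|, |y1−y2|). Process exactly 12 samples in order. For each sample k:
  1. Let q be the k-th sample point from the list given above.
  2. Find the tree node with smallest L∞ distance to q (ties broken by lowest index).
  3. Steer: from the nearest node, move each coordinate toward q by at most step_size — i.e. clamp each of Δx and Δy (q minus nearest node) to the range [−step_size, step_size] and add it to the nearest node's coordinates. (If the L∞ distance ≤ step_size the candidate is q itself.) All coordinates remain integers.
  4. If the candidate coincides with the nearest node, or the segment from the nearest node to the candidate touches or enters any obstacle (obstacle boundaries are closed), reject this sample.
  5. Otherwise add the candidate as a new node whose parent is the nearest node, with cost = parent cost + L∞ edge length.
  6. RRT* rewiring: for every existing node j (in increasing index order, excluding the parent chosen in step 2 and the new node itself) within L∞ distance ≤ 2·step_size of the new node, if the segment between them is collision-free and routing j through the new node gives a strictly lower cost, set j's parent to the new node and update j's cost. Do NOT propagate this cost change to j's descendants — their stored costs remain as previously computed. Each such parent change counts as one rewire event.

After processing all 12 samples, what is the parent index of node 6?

1. q=(34,24) nearest=0 d=33 new=(7,8) → blocked by [2,10]×[7,13], reject
2. q=(14,18) nearest=0 d=16 new=(7,8) → blocked by [2,10]×[7,13], reject
3. q=(10,12) nearest=0 d=10 new=(7,8) → blocked by [2,10]×[7,13], reject
4. q=(12,0) nearest=0 d=11 new=(7,0) → add node 1 parent=0 cost=6
5. q=(14,22) nearest=0 d=20 new=(7,8) → blocked by [2,10]×[7,13], reject
6. q=(38,9) nearest=1 d=31 new=(13,6) → add node 2 parent=1 cost=12
7. q=(20,17) nearest=2 d=11 new=(19,12) → add node 3 parent=2 cost=18
8. q=(41,16) nearest=3 d=22 new=(25,16) → add node 4 parent=3 cost=24
9. q=(15,9) nearest=2 d=3 new=(15,9) → add node 5 parent=2 cost=15
10. q=(32,9) nearest=4 d=7 new=(31,10) → add node 6 parent=4 cost=30
11. q=(41,10) nearest=6 d=10 new=(37,10) → add node 7 parent=6 cost=36
12. q=(32,21) nearest=4 d=7 new=(31,21) → add node 8 parent=4 cost=30

Parent of node 6: 4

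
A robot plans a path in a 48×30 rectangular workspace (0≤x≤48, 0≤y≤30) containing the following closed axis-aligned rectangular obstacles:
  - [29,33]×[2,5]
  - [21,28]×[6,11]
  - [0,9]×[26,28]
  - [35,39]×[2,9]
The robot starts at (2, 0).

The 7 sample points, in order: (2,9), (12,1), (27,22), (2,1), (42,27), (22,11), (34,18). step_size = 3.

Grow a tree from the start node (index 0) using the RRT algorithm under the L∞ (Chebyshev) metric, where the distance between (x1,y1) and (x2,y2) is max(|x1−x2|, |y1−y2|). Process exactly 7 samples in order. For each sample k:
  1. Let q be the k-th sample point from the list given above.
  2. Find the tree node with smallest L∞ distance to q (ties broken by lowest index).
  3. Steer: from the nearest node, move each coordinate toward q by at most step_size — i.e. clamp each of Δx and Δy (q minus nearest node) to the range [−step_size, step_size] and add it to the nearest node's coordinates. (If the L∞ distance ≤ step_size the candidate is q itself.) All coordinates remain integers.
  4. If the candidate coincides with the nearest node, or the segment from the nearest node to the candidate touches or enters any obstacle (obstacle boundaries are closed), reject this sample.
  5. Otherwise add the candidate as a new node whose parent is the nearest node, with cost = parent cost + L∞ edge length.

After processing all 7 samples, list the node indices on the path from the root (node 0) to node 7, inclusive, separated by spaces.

1. q=(2,9) nearest=0 d=9 new=(2,3) → add node 1 parent=0 cost=3
2. q=(12,1) nearest=0 d=10 new=(5,1) → add node 2 parent=0 cost=3
3. q=(27,22) nearest=2 d=22 new=(8,4) → add node 3 parent=2 cost=6
4. q=(2,1) nearest=0 d=1 new=(2,1) → add node 4 parent=0 cost=1
5. q=(42,27) nearest=3 d=34 new=(11,7) → add node 5 parent=3 cost=9
6. q=(22,11) nearest=5 d=11 new=(14,10) → add node 6 parent=5 cost=12
7. q=(34,18) nearest=6 d=20 new=(17,13) → add node 7 parent=6 cost=15

Path: 0 2 3 5 6 7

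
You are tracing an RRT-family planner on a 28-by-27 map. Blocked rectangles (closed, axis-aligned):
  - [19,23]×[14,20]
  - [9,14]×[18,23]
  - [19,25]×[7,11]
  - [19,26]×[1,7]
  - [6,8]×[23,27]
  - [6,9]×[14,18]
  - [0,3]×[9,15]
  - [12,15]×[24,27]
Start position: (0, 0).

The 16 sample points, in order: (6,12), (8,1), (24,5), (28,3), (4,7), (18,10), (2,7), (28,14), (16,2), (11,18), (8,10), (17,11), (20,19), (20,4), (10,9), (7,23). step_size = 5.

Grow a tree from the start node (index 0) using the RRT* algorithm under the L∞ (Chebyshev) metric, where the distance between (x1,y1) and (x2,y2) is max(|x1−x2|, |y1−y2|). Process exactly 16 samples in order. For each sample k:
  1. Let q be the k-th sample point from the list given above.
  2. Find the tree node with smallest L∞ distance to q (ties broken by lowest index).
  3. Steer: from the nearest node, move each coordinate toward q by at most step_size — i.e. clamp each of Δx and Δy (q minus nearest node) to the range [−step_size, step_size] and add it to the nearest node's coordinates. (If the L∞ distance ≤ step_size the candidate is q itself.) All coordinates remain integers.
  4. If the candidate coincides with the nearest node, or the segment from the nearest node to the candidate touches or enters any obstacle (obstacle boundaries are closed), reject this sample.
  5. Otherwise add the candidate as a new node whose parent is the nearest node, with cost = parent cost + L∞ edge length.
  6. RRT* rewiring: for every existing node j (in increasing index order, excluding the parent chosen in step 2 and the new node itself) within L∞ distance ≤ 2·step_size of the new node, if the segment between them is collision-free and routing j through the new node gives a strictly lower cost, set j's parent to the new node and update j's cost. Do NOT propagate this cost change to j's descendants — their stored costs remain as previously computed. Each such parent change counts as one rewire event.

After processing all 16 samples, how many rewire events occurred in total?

1. q=(6,12) nearest=0 d=12 new=(5,5) → add node 1 parent=0 cost=5
2. q=(8,1) nearest=1 d=4 new=(8,1) → add node 2 parent=1 cost=9
3. q=(24,5) nearest=2 d=16 new=(13,5) → add node 3 parent=2 cost=14
4. q=(28,3) nearest=3 d=15 new=(18,3) → add node 4 parent=3 cost=19
5. q=(4,7) nearest=1 d=2 new=(4,7) → add node 5 parent=1 cost=7
6. q=(18,10) nearest=3 d=5 new=(18,10) → add node 6 parent=3 cost=19
7. q=(2,7) nearest=5 d=2 new=(2,7) → add node 7 parent=5 cost=9
8. q=(28,14) nearest=6 d=10 new=(23,14) → blocked by [19,23]×[14,20], reject
9. q=(16,2) nearest=4 d=2 new=(16,2) → add node 8 parent=4 cost=21
10. q=(11,18) nearest=6 d=8 new=(13,15) → add node 9 parent=6 cost=24
11. q=(8,10) nearest=5 d=4 new=(8,10) → add node 10 parent=5 cost=11; rewire 8→10 (19<21); rewire 9→10 (16<24)
12. q=(17,11) nearest=6 d=1 new=(17,11) → add node 11 parent=6 cost=20
13. q=(20,19) nearest=9 d=7 new=(18,19) → add node 12 parent=9 cost=21
14. q=(20,4) nearest=4 d=2 new=(20,4) → blocked by [19,26]×[1,7], reject
15. q=(10,9) nearest=10 d=2 new=(10,9) → add node 13 parent=10 cost=13
16. q=(7,23) nearest=9 d=8 new=(8,20) → blocked by [9,14]×[18,23], reject

Rewire events: 2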